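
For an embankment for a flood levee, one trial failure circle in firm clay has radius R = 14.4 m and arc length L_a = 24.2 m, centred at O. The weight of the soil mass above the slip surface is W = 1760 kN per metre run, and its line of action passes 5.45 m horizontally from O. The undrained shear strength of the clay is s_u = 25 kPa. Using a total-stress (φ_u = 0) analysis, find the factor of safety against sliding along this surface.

FS = 0.91

Taking moments about the centre O, the resisting moment is provided by the undrained shear strength acting along the arc:
M_R = s_u·L_a·R = 25·24.20·14.4 = 8712.0 kN·m/m
M_D = W·d = 1760·5.45 = 9592.0 kN·m/m
FS = M_R / M_D = 8712.0 / 9592.0 = 0.908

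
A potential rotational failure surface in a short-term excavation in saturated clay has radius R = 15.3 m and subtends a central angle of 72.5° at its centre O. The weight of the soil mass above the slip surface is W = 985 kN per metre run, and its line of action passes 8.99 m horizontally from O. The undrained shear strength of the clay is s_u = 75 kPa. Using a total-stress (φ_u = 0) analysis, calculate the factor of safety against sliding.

FS = 2.51

Taking moments about the centre O, the resisting moment is provided by the undrained shear strength acting along the arc:
Arc length L_a = R·θ = 15.3·(72.5°·π/180) = 15.3·1.2654 = 19.36 m
M_R = s_u·L_a·R = 75·19.36·15.3 = 22215.7 kN·m/m
M_D = W·d = 985·8.99 = 8855.1 kN·m/m
FS = M_R / M_D = 22215.7 / 8855.1 = 2.509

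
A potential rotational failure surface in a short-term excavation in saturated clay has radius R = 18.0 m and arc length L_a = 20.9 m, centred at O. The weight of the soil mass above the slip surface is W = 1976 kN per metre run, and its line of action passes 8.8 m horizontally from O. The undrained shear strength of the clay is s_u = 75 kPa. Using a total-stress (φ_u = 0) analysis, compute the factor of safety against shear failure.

Taking moments about the centre O, the resisting moment is provided by the undrained shear strength acting along the arc:
M_R = s_u·L_a·R = 75·20.90·18.0 = 28215.0 kN·m/m
M_D = W·d = 1976·8.8 = 17388.8 kN·m/m
FS = M_R / M_D = 28215.0 / 17388.8 = 1.623

FS = 1.62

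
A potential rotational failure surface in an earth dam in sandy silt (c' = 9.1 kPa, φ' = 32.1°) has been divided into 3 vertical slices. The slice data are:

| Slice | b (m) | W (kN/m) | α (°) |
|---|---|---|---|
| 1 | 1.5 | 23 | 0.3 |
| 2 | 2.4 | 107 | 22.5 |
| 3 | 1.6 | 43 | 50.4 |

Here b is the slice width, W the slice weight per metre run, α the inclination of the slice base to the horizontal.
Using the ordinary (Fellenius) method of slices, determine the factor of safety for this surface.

Ordinary method of slices: FS = Σ[c'·Δl_i + (W_i cosα_i)·tanφ'] / Σ W_i sinα_i, with Δl_i = b_i / cosα_i.
Slice 1: Δl = 1.5/cos0.3° = 1.500 m; N'_1 = 23·cos0.3° = 23.0; c'Δl = 13.65; W sinα = 0.1
Slice 2: Δl = 2.4/cos22.5° = 2.598 m; N'_2 = 107·cos22.5° = 98.9; c'Δl = 23.64; W sinα = 40.9
Slice 3: Δl = 1.6/cos50.4° = 2.510 m; N'_3 = 43·cos50.4° = 27.4; c'Δl = 22.84; W sinα = 33.1
Σc'Δl = 60.1 kN/m; ΣN' = 149.3 kN/m; ΣW sinα = 74.2 kN/m
Resisting = 60.1 + 149.3·tan32.1° = 60.1 + 93.6 = 153.8 kN/m
FS = 153.8 / 74.2 = 2.072

FS = 2.07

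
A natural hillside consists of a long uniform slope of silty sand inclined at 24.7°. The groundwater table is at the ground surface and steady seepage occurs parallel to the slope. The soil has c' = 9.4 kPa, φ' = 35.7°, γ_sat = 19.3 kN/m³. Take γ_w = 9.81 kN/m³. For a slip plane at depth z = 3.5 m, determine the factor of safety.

With seepage parallel to the slope and the water table at the surface, the effective normal stress on the slip plane uses the buoyant unit weight γ' = γ_sat − γ_w while the driving shear stress uses γ_sat:
FS = [c' + γ' z cos²β tanφ'] / [γ_sat z sinβ cosβ]
γ' = 19.3 − 9.81 = 9.49 kN/m³
Numerator = 9.4 + 9.49·3.5·cos²24.7°·tan35.7° = 9.4 + 9.49·3.5·0.8254·0.7186 = 29.100 kPa
Denominator = 19.3·3.5·sin24.7°·cos24.7° = 19.3·3.5·0.4179·0.9085 = 25.644 kPa
FS = 29.100 / 25.644 = 1.135

FS = 1.13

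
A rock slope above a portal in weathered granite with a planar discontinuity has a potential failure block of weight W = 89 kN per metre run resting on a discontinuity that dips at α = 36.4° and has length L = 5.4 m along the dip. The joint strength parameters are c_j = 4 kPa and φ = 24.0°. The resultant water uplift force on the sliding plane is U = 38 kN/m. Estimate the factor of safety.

Resolving the block weight along and normal to the plane and applying the Mohr–Coulomb strength on the joint:
N' = W cosα − U = 89·cos36.4° − 38 = 33.6 kN/m
Driving force T = W sinα = 89·sin36.4° = 52.8 kN/m
Resisting force R = c_j·L + N'·tanφ = 4·5.4 + 33.6·tan24.0° = 21.6 + 15.0 = 36.6 kN/m
FS = R / T = 36.6 / 52.8 = 0.693

FS = 0.69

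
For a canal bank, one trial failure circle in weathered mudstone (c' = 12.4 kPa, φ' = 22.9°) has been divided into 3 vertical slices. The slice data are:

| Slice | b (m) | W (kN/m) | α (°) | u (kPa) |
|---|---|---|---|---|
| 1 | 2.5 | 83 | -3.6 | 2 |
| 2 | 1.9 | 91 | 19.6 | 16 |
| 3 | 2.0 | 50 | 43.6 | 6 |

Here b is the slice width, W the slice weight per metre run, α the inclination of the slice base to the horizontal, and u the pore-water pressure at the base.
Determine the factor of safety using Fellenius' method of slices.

FS = 2.58

Ordinary method of slices: FS = Σ[c'·Δl_i + (W_i cosα_i − u_i·Δl_i)·tanφ'] / Σ W_i sinα_i, with Δl_i = b_i / cosα_i.
Slice 1: Δl = 2.5/cos(-3.6°) = 2.505 m; N'_1 = 83·cos(-3.6°) − 2·2.505 = 77.8; c'Δl = 31.06; W sinα = -5.2
Slice 2: Δl = 1.9/cos19.6° = 2.017 m; N'_2 = 91·cos19.6° − 16·2.017 = 53.5; c'Δl = 25.01; W sinα = 30.5
Slice 3: Δl = 2.0/cos43.6° = 2.762 m; N'_3 = 50·cos43.6° − 6·2.762 = 19.6; c'Δl = 34.25; W sinα = 34.5
Σc'Δl = 90.3 kN/m; ΣN' = 150.9 kN/m; ΣW sinα = 59.8 kN/m
Resisting = 90.3 + 150.9·tan22.9° = 90.3 + 63.8 = 154.1 kN/m
FS = 154.1 / 59.8 = 2.577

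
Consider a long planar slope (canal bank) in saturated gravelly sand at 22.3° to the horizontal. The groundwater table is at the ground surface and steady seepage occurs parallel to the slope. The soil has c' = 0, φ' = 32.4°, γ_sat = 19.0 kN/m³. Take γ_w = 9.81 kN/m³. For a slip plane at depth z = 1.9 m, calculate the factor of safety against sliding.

FS = 0.75

With seepage parallel to the slope and the water table at the surface, the effective normal stress on the slip plane uses the buoyant unit weight γ' = γ_sat − γ_w while the driving shear stress uses γ_sat:
FS = [c' + γ' z cos²β tanφ'] / [γ_sat z sinβ cosβ]
(For c' = 0 this reduces to FS = (γ'/γ_sat)·tanφ'/tanβ.)
γ' = 19.0 − 9.81 = 9.19 kN/m³
Numerator = 0.0 + 9.19·1.9·cos²22.3°·tan32.4° = 0.0 + 9.19·1.9·0.8560·0.6346 = 9.486 kPa
Denominator = 19.0·1.9·sin22.3°·cos22.3° = 19.0·1.9·0.3795·0.9252 = 12.674 kPa
FS = 9.486 / 12.674 = 0.748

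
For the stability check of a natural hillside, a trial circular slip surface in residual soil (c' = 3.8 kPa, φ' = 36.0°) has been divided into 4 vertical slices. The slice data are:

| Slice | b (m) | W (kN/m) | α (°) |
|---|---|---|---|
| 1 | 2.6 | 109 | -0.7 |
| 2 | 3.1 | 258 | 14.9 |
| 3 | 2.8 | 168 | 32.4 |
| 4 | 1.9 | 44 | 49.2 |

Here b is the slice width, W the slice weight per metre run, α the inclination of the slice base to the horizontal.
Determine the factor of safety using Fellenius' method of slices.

FS = 2.28

Ordinary method of slices: FS = Σ[c'·Δl_i + (W_i cosα_i)·tanφ'] / Σ W_i sinα_i, with Δl_i = b_i / cosα_i.
Slice 1: Δl = 2.6/cos(-0.7°) = 2.600 m; N'_1 = 109·cos(-0.7°) = 109.0; c'Δl = 9.88; W sinα = -1.3
Slice 2: Δl = 3.1/cos14.9° = 3.208 m; N'_2 = 258·cos14.9° = 249.3; c'Δl = 12.19; W sinα = 66.3
Slice 3: Δl = 2.8/cos32.4° = 3.316 m; N'_3 = 168·cos32.4° = 141.8; c'Δl = 12.60; W sinα = 90.0
Slice 4: Δl = 1.9/cos49.2° = 2.908 m; N'_4 = 44·cos49.2° = 28.8; c'Δl = 11.05; W sinα = 33.3
Σc'Δl = 45.7 kN/m; ΣN' = 528.9 kN/m; ΣW sinα = 188.3 kN/m
Resisting = 45.7 + 528.9·tan36.0° = 45.7 + 384.3 = 430.0 kN/m
FS = 430.0 / 188.3 = 2.283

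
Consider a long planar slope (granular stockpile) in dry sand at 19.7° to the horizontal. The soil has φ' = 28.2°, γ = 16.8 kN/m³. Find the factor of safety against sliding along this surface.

For a dry cohesionless infinite slope the factor of safety is FS = tanφ' / tanβ.
FS = tan28.2° / tan19.7° = 0.5362 / 0.3581 = 1.498

FS = 1.50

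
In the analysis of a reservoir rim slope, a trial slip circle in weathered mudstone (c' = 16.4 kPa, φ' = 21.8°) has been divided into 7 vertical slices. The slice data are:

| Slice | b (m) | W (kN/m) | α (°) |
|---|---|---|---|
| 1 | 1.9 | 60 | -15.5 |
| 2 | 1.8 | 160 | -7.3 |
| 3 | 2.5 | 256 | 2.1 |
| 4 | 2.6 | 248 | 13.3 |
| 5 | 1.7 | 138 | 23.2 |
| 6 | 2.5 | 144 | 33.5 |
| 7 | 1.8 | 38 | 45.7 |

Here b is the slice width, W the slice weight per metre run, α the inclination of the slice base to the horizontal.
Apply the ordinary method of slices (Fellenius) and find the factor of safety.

Ordinary method of slices: FS = Σ[c'·Δl_i + (W_i cosα_i)·tanφ'] / Σ W_i sinα_i, with Δl_i = b_i / cosα_i.
Slice 1: Δl = 1.9/cos(-15.5°) = 1.972 m; N'_1 = 60·cos(-15.5°) = 57.8; c'Δl = 32.34; W sinα = -16.0
Slice 2: Δl = 1.8/cos(-7.3°) = 1.815 m; N'_2 = 160·cos(-7.3°) = 158.7; c'Δl = 29.76; W sinα = -20.3
Slice 3: Δl = 2.5/cos2.1° = 2.502 m; N'_3 = 256·cos2.1° = 255.8; c'Δl = 41.03; W sinα = 9.4
Slice 4: Δl = 2.6/cos13.3° = 2.672 m; N'_4 = 248·cos13.3° = 241.3; c'Δl = 43.82; W sinα = 57.1
Slice 5: Δl = 1.7/cos23.2° = 1.850 m; N'_5 = 138·cos23.2° = 126.8; c'Δl = 30.33; W sinα = 54.4
Slice 6: Δl = 2.5/cos33.5° = 2.998 m; N'_6 = 144·cos33.5° = 120.1; c'Δl = 49.17; W sinα = 79.5
Slice 7: Δl = 1.8/cos45.7° = 2.577 m; N'_7 = 38·cos45.7° = 26.5; c'Δl = 42.27; W sinα = 27.2
Σc'Δl = 268.7 kN/m; ΣN' = 987.2 kN/m; ΣW sinα = 191.1 kN/m
Resisting = 268.7 + 987.2·tan21.8° = 268.7 + 394.8 = 663.5 kN/m
FS = 663.5 / 191.1 = 3.472

FS = 3.47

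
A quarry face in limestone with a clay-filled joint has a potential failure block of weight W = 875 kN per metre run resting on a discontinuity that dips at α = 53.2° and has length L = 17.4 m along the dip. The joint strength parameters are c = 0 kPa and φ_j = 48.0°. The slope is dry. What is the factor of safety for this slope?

Resolving the block weight along and normal to the plane and applying the Mohr–Coulomb strength on the joint:
N' = W cosα = 875·cos53.2° = 524.1 kN/m
Driving force T = W sinα = 875·sin53.2° = 700.6 kN/m
Resisting force R = c·L + N'·tanφ_j = 0·17.4 + 524.1·tan48.0° = 0.0 + 582.1 = 582.1 kN/m
FS = R / T = 582.1 / 700.6 = 0.831

FS = 0.83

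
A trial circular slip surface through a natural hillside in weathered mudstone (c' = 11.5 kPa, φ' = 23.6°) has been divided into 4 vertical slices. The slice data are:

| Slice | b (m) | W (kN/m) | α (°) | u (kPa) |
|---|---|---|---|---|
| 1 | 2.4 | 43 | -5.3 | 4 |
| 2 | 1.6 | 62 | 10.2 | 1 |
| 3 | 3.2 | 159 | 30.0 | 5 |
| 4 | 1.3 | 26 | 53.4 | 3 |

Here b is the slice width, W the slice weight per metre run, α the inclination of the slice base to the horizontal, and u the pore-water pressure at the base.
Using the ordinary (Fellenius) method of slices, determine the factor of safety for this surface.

Ordinary method of slices: FS = Σ[c'·Δl_i + (W_i cosα_i − u_i·Δl_i)·tanφ'] / Σ W_i sinα_i, with Δl_i = b_i / cosα_i.
Slice 1: Δl = 2.4/cos(-5.3°) = 2.410 m; N'_1 = 43·cos(-5.3°) − 4·2.410 = 33.2; c'Δl = 27.72; W sinα = -4.0
Slice 2: Δl = 1.6/cos10.2° = 1.626 m; N'_2 = 62·cos10.2° − 1·1.626 = 59.4; c'Δl = 18.70; W sinα = 11.0
Slice 3: Δl = 3.2/cos30.0° = 3.695 m; N'_3 = 159·cos30.0° − 5·3.695 = 119.2; c'Δl = 42.49; W sinα = 79.5
Slice 4: Δl = 1.3/cos53.4° = 2.180 m; N'_4 = 26·cos53.4° − 3·2.180 = 9.0; c'Δl = 25.07; W sinα = 20.9
Σc'Δl = 114.0 kN/m; ΣN' = 220.8 kN/m; ΣW sinα = 107.4 kN/m
Resisting = 114.0 + 220.8·tan23.6° = 114.0 + 96.4 = 210.4 kN/m
FS = 210.4 / 107.4 = 1.960

FS = 1.96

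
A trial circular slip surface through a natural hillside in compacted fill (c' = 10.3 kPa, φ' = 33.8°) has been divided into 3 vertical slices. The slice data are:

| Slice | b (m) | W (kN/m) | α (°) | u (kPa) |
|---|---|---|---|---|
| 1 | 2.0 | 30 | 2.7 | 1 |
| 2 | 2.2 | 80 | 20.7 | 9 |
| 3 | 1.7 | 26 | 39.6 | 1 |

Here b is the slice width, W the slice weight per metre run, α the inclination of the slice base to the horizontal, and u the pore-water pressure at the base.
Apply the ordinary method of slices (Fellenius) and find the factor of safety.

Ordinary method of slices: FS = Σ[c'·Δl_i + (W_i cosα_i − u_i·Δl_i)·tanφ'] / Σ W_i sinα_i, with Δl_i = b_i / cosα_i.
Slice 1: Δl = 2.0/cos2.7° = 2.002 m; N'_1 = 30·cos2.7° − 1·2.002 = 28.0; c'Δl = 20.62; W sinα = 1.4
Slice 2: Δl = 2.2/cos20.7° = 2.352 m; N'_2 = 80·cos20.7° − 9·2.352 = 53.7; c'Δl = 24.22; W sinα = 28.3
Slice 3: Δl = 1.7/cos39.6° = 2.206 m; N'_3 = 26·cos39.6° − 1·2.206 = 17.8; c'Δl = 22.73; W sinα = 16.6
Σc'Δl = 67.6 kN/m; ΣN' = 99.5 kN/m; ΣW sinα = 46.3 kN/m
Resisting = 67.6 + 99.5·tan33.8° = 67.6 + 66.6 = 134.2 kN/m
FS = 134.2 / 46.3 = 2.900

FS = 2.90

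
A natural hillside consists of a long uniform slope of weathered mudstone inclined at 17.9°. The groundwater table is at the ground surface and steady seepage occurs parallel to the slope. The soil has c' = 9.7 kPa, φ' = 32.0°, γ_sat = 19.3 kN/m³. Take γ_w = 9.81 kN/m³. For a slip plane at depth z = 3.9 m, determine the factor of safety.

With seepage parallel to the slope and the water table at the surface, the effective normal stress on the slip plane uses the buoyant unit weight γ' = γ_sat − γ_w while the driving shear stress uses γ_sat:
FS = [c' + γ' z cos²β tanφ'] / [γ_sat z sinβ cosβ]
γ' = 19.3 − 9.81 = 9.49 kN/m³
Numerator = 9.7 + 9.49·3.9·cos²17.9°·tan32.0° = 9.7 + 9.49·3.9·0.9055·0.6249 = 30.642 kPa
Denominator = 19.3·3.9·sin17.9°·cos17.9° = 19.3·3.9·0.3074·0.9516 = 22.015 kPa
FS = 30.642 / 22.015 = 1.392

FS = 1.39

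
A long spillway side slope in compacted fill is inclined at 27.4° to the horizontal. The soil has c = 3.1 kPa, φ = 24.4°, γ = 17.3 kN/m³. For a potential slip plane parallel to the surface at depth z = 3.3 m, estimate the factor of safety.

For an infinite slope with a slip plane parallel to the surface (no pore pressure): FS = [c + γz cos²β tanφ] / [γz sinβ cosβ].
γz = 17.3·3.3 = 57.09 kN/m²
Numerator = 3.1 + 57.09·cos²27.4°·tan24.4° = 3.1 + 57.09·0.7882·0.4536 = 23.513 kPa
Denominator = 57.09·sin27.4°·cos27.4° = 57.09·0.4602·0.8878 = 23.325 kPa
FS = 23.513 / 23.325 = 1.008

FS = 1.01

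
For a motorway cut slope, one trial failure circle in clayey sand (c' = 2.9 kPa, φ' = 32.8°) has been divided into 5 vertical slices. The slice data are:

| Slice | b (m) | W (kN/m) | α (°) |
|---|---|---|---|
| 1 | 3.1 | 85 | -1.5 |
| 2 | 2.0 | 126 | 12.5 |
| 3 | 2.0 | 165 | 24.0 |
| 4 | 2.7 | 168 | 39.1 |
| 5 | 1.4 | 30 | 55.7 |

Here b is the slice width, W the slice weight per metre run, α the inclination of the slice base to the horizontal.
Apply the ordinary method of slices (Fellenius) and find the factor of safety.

FS = 1.64

Ordinary method of slices: FS = Σ[c'·Δl_i + (W_i cosα_i)·tanφ'] / Σ W_i sinα_i, with Δl_i = b_i / cosα_i.
Slice 1: Δl = 3.1/cos(-1.5°) = 3.101 m; N'_1 = 85·cos(-1.5°) = 85.0; c'Δl = 8.99; W sinα = -2.2
Slice 2: Δl = 2.0/cos12.5° = 2.049 m; N'_2 = 126·cos12.5° = 123.0; c'Δl = 5.94; W sinα = 27.3
Slice 3: Δl = 2.0/cos24.0° = 2.189 m; N'_3 = 165·cos24.0° = 150.7; c'Δl = 6.35; W sinα = 67.1
Slice 4: Δl = 2.7/cos39.1° = 3.479 m; N'_4 = 168·cos39.1° = 130.4; c'Δl = 10.09; W sinα = 106.0
Slice 5: Δl = 1.4/cos55.7° = 2.484 m; N'_5 = 30·cos55.7° = 16.9; c'Δl = 7.20; W sinα = 24.8
Σc'Δl = 38.6 kN/m; ΣN' = 506.0 kN/m; ΣW sinα = 222.9 kN/m
Resisting = 38.6 + 506.0·tan32.8° = 38.6 + 326.1 = 364.7 kN/m
FS = 364.7 / 222.9 = 1.636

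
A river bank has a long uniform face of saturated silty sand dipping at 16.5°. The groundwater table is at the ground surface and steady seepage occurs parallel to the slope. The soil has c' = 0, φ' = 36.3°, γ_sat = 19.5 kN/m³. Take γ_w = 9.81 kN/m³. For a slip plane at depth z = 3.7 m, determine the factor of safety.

FS = 1.23

With seepage parallel to the slope and the water table at the surface, the effective normal stress on the slip plane uses the buoyant unit weight γ' = γ_sat − γ_w while the driving shear stress uses γ_sat:
FS = [c' + γ' z cos²β tanφ'] / [γ_sat z sinβ cosβ]
(For c' = 0 this reduces to FS = (γ'/γ_sat)·tanφ'/tanβ.)
γ' = 19.5 − 9.81 = 9.69 kN/m³
Numerator = 0.0 + 9.69·3.7·cos²16.5°·tan36.3° = 0.0 + 9.69·3.7·0.9193·0.7346 = 24.212 kPa
Denominator = 19.5·3.7·sin16.5°·cos16.5° = 19.5·3.7·0.2840·0.9588 = 19.648 kPa
FS = 24.212 / 19.648 = 1.232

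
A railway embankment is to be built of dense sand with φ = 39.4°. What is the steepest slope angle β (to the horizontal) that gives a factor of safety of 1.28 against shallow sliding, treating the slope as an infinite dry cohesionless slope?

For an infinite dry cohesionless slope FS = tanφ/tanβ, so tanβ = tanφ / FS.
tanβ = tan39.4° / 1.28 = 0.8214 / 1.28 = 0.6417
β = arctan(0.6417) = 32.69°

β = 32.7°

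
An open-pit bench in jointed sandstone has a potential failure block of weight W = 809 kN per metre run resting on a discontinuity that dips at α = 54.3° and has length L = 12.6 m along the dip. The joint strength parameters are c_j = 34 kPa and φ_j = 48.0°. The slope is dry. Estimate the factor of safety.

FS = 1.45

Resolving the block weight along and normal to the plane and applying the Mohr–Coulomb strength on the joint:
N' = W cosα = 809·cos54.3° = 472.1 kN/m
Driving force T = W sinα = 809·sin54.3° = 657.0 kN/m
Resisting force R = c_j·L + N'·tanφ_j = 34·12.6 + 472.1·tan48.0° = 428.4 + 524.3 = 952.7 kN/m
FS = R / T = 952.7 / 657.0 = 1.450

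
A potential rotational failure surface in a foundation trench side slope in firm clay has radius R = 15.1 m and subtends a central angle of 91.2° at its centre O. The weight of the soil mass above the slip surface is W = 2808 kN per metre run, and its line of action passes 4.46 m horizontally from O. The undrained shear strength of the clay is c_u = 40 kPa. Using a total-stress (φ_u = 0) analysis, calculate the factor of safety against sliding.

Taking moments about the centre O, the resisting moment is provided by the undrained shear strength acting along the arc:
Arc length L_a = R·θ = 15.1·(91.2°·π/180) = 15.1·1.5917 = 24.04 m
M_R = c_u·L_a·R = 40·24.04·15.1 = 14517.3 kN·m/m
M_D = W·d = 2808·4.46 = 12523.7 kN·m/m
FS = M_R / M_D = 14517.3 / 12523.7 = 1.159

FS = 1.16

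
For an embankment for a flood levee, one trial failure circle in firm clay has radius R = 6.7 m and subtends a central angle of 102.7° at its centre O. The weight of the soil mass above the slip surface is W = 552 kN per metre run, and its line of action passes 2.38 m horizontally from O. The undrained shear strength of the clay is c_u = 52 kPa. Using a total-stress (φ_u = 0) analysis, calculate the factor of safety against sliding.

FS = 3.18

Taking moments about the centre O, the resisting moment is provided by the undrained shear strength acting along the arc:
Arc length L_a = R·θ = 6.7·(102.7°·π/180) = 6.7·1.7925 = 12.01 m
M_R = c_u·L_a·R = 52·12.01·6.7 = 4184.1 kN·m/m
M_D = W·d = 552·2.38 = 1313.8 kN·m/m
FS = M_R / M_D = 4184.1 / 1313.8 = 3.185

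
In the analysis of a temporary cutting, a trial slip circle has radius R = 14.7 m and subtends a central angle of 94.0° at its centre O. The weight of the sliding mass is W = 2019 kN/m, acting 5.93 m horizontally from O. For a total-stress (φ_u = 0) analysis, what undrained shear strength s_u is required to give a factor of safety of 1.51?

s_u = 51.0 kPa

FS = s_u·L_a·R / (W·d), so s_u = FS·W·d / (L_a·R).
Arc length L_a = R·θ = 14.7·(94.0°·π/180) = 14.7·1.6406 = 24.12 m
s_u = 1.51·2019·5.93 / (24.12·14.7) = 18078.7 / 354.52 = 51.00 kPa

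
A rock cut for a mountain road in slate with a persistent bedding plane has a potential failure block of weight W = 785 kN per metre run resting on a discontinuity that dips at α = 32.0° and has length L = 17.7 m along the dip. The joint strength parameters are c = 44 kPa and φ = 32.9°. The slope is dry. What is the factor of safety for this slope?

Resolving the block weight along and normal to the plane and applying the Mohr–Coulomb strength on the joint:
N' = W cosα = 785·cos32.0° = 665.7 kN/m
Driving force T = W sinα = 785·sin32.0° = 416.0 kN/m
Resisting force R = c·L + N'·tanφ = 44·17.7 + 665.7·tan32.9° = 778.8 + 430.7 = 1209.5 kN/m
FS = R / T = 1209.5 / 416.0 = 2.907

FS = 2.91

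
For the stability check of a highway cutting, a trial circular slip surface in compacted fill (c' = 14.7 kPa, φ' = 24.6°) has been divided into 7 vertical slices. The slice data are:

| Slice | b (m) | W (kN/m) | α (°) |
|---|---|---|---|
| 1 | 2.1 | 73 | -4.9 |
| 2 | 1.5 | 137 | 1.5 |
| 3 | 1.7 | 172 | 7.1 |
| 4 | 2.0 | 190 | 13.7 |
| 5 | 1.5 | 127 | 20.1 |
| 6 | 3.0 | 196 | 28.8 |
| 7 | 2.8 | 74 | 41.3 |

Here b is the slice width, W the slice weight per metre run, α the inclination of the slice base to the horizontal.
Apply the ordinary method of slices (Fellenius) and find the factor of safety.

Ordinary method of slices: FS = Σ[c'·Δl_i + (W_i cosα_i)·tanφ'] / Σ W_i sinα_i, with Δl_i = b_i / cosα_i.
Slice 1: Δl = 2.1/cos(-4.9°) = 2.108 m; N'_1 = 73·cos(-4.9°) = 72.7; c'Δl = 30.98; W sinα = -6.2
Slice 2: Δl = 1.5/cos1.5° = 1.501 m; N'_2 = 137·cos1.5° = 137.0; c'Δl = 22.06; W sinα = 3.6
Slice 3: Δl = 1.7/cos7.1° = 1.713 m; N'_3 = 172·cos7.1° = 170.7; c'Δl = 25.18; W sinα = 21.3
Slice 4: Δl = 2.0/cos13.7° = 2.059 m; N'_4 = 190·cos13.7° = 184.6; c'Δl = 30.26; W sinα = 45.0
Slice 5: Δl = 1.5/cos20.1° = 1.597 m; N'_5 = 127·cos20.1° = 119.3; c'Δl = 23.48; W sinα = 43.6
Slice 6: Δl = 3.0/cos28.8° = 3.423 m; N'_6 = 196·cos28.8° = 171.8; c'Δl = 50.32; W sinα = 94.4
Slice 7: Δl = 2.8/cos41.3° = 3.727 m; N'_7 = 74·cos41.3° = 55.6; c'Δl = 54.79; W sinα = 48.8
Σc'Δl = 237.1 kN/m; ΣN' = 911.6 kN/m; ΣW sinα = 250.5 kN/m
Resisting = 237.1 + 911.6·tan24.6° = 237.1 + 417.4 = 654.4 kN/m
FS = 654.4 / 250.5 = 2.612

FS = 2.61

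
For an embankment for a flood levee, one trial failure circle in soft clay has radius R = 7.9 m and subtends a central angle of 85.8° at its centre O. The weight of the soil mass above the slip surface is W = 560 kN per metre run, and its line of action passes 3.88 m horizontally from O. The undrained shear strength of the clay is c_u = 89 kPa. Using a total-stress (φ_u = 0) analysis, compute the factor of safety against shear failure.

FS = 3.83

Taking moments about the centre O, the resisting moment is provided by the undrained shear strength acting along the arc:
Arc length L_a = R·θ = 7.9·(85.8°·π/180) = 7.9·1.4975 = 11.83 m
M_R = c_u·L_a·R = 89·11.83·7.9 = 8317.8 kN·m/m
M_D = W·d = 560·3.88 = 2172.8 kN·m/m
FS = M_R / M_D = 8317.8 / 2172.8 = 3.828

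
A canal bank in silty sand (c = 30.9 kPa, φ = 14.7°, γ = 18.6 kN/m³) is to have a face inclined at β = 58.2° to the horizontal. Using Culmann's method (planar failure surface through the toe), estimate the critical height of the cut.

Culmann's analysis gives the critical failure plane at α_cr = (β + φ)/2 = (58.2 + 14.7)/2 = 36.5°, and the critical height
H_c = (4c/γ) · sinβ cosφ / [1 − cos(β − φ)]
    = (4·30.9/18.6) · sin58.2°·cos14.7° / [1 − cos(43.5°)]
    = 6.645 · 0.8499·0.9673 / [1 − 0.7254]
    = 6.645 · 0.8221 / 0.2746
    = 19.89 m

H_c = 19.89 m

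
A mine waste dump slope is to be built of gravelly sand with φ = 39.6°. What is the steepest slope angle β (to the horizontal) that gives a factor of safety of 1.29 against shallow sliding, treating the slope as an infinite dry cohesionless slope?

For an infinite dry cohesionless slope FS = tanφ/tanβ, so tanβ = tanφ / FS.
tanβ = tan39.6° / 1.29 = 0.8273 / 1.29 = 0.6413
β = arctan(0.6413) = 32.67°

β = 32.7°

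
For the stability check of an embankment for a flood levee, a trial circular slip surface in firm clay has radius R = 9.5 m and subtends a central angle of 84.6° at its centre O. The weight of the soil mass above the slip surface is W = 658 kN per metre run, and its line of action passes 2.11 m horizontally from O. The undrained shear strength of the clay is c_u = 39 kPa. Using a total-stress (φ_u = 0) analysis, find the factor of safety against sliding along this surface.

FS = 3.74

Taking moments about the centre O, the resisting moment is provided by the undrained shear strength acting along the arc:
Arc length L_a = R·θ = 9.5·(84.6°·π/180) = 9.5·1.4765 = 14.03 m
M_R = c_u·L_a·R = 39·14.03·9.5 = 5197.1 kN·m/m
M_D = W·d = 658·2.11 = 1388.4 kN·m/m
FS = M_R / M_D = 5197.1 / 1388.4 = 3.743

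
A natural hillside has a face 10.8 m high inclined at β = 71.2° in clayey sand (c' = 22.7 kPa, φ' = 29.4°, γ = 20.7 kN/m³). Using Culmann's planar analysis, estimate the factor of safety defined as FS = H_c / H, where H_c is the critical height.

FS = 1.32

H_c = (4c'/γ) · sinβ cosφ' / [1 − cos(β − φ')]
    = (4·22.7/20.7) · sin71.2°·cos29.4° / [1 − cos41.8°]
    = 4.386 · 0.8247 / 0.2545 = 14.21 m
FS = H_c / H = 14.21 / 10.8 = 1.316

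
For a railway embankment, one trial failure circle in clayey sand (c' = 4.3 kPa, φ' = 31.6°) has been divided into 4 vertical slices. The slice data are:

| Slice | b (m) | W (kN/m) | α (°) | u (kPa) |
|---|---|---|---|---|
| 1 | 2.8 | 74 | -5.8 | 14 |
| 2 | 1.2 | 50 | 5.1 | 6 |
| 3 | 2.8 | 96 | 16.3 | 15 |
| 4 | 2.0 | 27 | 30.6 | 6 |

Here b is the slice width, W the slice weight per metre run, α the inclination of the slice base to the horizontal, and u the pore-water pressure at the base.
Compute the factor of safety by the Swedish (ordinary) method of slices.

Ordinary method of slices: FS = Σ[c'·Δl_i + (W_i cosα_i − u_i·Δl_i)·tanφ'] / Σ W_i sinα_i, with Δl_i = b_i / cosα_i.
Slice 1: Δl = 2.8/cos(-5.8°) = 2.814 m; N'_1 = 74·cos(-5.8°) − 14·2.814 = 34.2; c'Δl = 12.10; W sinα = -7.5
Slice 2: Δl = 1.2/cos5.1° = 1.205 m; N'_2 = 50·cos5.1° − 6·1.205 = 42.6; c'Δl = 5.18; W sinα = 4.4
Slice 3: Δl = 2.8/cos16.3° = 2.917 m; N'_3 = 96·cos16.3° − 15·2.917 = 48.4; c'Δl = 12.54; W sinα = 26.9
Slice 4: Δl = 2.0/cos30.6° = 2.324 m; N'_4 = 27·cos30.6° − 6·2.324 = 9.3; c'Δl = 9.99; W sinα = 13.7
Σc'Δl = 39.8 kN/m; ΣN' = 134.5 kN/m; ΣW sinα = 37.7 kN/m
Resisting = 39.8 + 134.5·tan31.6° = 39.8 + 82.7 = 122.5 kN/m
FS = 122.5 / 37.7 = 3.254

FS = 3.25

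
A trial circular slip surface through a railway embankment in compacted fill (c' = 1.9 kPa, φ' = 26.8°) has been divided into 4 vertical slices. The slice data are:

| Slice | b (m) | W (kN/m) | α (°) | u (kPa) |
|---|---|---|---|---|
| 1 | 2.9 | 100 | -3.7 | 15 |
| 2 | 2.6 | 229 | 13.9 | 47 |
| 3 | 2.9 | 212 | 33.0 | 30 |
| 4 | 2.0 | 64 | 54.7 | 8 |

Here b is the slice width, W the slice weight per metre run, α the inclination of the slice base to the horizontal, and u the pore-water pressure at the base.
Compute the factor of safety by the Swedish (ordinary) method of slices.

Ordinary method of slices: FS = Σ[c'·Δl_i + (W_i cosα_i − u_i·Δl_i)·tanφ'] / Σ W_i sinα_i, with Δl_i = b_i / cosα_i.
Slice 1: Δl = 2.9/cos(-3.7°) = 2.906 m; N'_1 = 100·cos(-3.7°) − 15·2.906 = 56.2; c'Δl = 5.52; W sinα = -6.5
Slice 2: Δl = 2.6/cos13.9° = 2.678 m; N'_2 = 229·cos13.9° − 47·2.678 = 96.4; c'Δl = 5.09; W sinα = 55.0
Slice 3: Δl = 2.9/cos33.0° = 3.458 m; N'_3 = 212·cos33.0° − 30·3.458 = 74.1; c'Δl = 6.57; W sinα = 115.5
Slice 4: Δl = 2.0/cos54.7° = 3.461 m; N'_4 = 64·cos54.7° − 8·3.461 = 9.3; c'Δl = 6.58; W sinα = 52.2
Σc'Δl = 23.8 kN/m; ΣN' = 236.0 kN/m; ΣW sinα = 216.3 kN/m
Resisting = 23.8 + 236.0·tan26.8° = 23.8 + 119.2 = 143.0 kN/m
FS = 143.0 / 216.3 = 0.661

FS = 0.66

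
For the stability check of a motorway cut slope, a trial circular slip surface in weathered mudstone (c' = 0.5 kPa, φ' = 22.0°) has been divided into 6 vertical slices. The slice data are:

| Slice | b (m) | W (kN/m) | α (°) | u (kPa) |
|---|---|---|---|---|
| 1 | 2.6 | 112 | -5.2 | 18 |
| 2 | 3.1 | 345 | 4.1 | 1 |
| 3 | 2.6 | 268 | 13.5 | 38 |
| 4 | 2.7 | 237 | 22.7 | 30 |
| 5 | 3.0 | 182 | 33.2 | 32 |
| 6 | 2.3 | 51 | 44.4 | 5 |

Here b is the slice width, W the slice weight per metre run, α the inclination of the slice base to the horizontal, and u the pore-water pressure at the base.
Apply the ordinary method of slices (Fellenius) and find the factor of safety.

Ordinary method of slices: FS = Σ[c'·Δl_i + (W_i cosα_i − u_i·Δl_i)·tanφ'] / Σ W_i sinα_i, with Δl_i = b_i / cosα_i.
Slice 1: Δl = 2.6/cos(-5.2°) = 2.611 m; N'_1 = 112·cos(-5.2°) − 18·2.611 = 64.5; c'Δl = 1.31; W sinα = -10.2
Slice 2: Δl = 3.1/cos4.1° = 3.108 m; N'_2 = 345·cos4.1° − 1·3.108 = 341.0; c'Δl = 1.55; W sinα = 24.7
Slice 3: Δl = 2.6/cos13.5° = 2.674 m; N'_3 = 268·cos13.5° − 38·2.674 = 159.0; c'Δl = 1.34; W sinα = 62.6
Slice 4: Δl = 2.7/cos22.7° = 2.927 m; N'_4 = 237·cos22.7° − 30·2.927 = 130.8; c'Δl = 1.46; W sinα = 91.5
Slice 5: Δl = 3.0/cos33.2° = 3.585 m; N'_5 = 182·cos33.2° − 32·3.585 = 37.6; c'Δl = 1.79; W sinα = 99.7
Slice 6: Δl = 2.3/cos44.4° = 3.219 m; N'_6 = 51·cos44.4° − 5·3.219 = 20.3; c'Δl = 1.61; W sinα = 35.7
Σc'Δl = 9.1 kN/m; ΣN' = 753.3 kN/m; ΣW sinα = 303.9 kN/m
Resisting = 9.1 + 753.3·tan22.0° = 9.1 + 304.3 = 313.4 kN/m
FS = 313.4 / 303.9 = 1.031

FS = 1.03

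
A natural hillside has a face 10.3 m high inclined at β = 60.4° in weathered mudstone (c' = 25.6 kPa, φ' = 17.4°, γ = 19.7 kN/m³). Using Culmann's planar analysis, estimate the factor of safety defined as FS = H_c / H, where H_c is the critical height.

H_c = (4c'/γ) · sinβ cosφ' / [1 − cos(β − φ')]
    = (4·25.6/19.7) · sin60.4°·cos17.4° / [1 − cos43.0°]
    = 5.198 · 0.8297 / 0.2686 = 16.05 m
FS = H_c / H = 16.05 / 10.3 = 1.559

FS = 1.56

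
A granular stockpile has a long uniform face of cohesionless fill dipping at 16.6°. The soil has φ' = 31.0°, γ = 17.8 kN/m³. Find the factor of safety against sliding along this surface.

For a dry cohesionless infinite slope the factor of safety is FS = tanφ' / tanβ.
FS = tan31.0° / tan16.6° = 0.6009 / 0.2981 = 2.016

FS = 2.02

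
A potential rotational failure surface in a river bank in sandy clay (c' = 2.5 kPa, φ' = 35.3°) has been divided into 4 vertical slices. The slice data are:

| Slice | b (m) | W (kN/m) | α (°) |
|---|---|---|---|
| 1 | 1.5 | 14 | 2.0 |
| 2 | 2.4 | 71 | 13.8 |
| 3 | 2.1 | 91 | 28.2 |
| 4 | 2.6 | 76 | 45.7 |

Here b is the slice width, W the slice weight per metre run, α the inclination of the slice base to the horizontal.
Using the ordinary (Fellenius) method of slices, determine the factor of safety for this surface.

FS = 1.55

Ordinary method of slices: FS = Σ[c'·Δl_i + (W_i cosα_i)·tanφ'] / Σ W_i sinα_i, with Δl_i = b_i / cosα_i.
Slice 1: Δl = 1.5/cos2.0° = 1.501 m; N'_1 = 14·cos2.0° = 14.0; c'Δl = 3.75; W sinα = 0.5
Slice 2: Δl = 2.4/cos13.8° = 2.471 m; N'_2 = 71·cos13.8° = 69.0; c'Δl = 6.18; W sinα = 16.9
Slice 3: Δl = 2.1/cos28.2° = 2.383 m; N'_3 = 91·cos28.2° = 80.2; c'Δl = 5.96; W sinα = 43.0
Slice 4: Δl = 2.6/cos45.7° = 3.723 m; N'_4 = 76·cos45.7° = 53.1; c'Δl = 9.31; W sinα = 54.4
Σc'Δl = 25.2 kN/m; ΣN' = 216.2 kN/m; ΣW sinα = 114.8 kN/m
Resisting = 25.2 + 216.2·tan35.3° = 25.2 + 153.1 = 178.3 kN/m
FS = 178.3 / 114.8 = 1.553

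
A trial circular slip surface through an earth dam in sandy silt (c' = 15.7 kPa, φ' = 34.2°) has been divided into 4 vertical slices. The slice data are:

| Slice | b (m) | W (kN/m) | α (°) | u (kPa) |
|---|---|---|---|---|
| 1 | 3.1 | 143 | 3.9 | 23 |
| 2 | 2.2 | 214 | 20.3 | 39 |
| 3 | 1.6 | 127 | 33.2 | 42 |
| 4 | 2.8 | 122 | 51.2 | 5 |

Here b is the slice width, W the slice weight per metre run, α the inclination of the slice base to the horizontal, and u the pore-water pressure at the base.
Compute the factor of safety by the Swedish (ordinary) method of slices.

Ordinary method of slices: FS = Σ[c'·Δl_i + (W_i cosα_i − u_i·Δl_i)·tanφ'] / Σ W_i sinα_i, with Δl_i = b_i / cosα_i.
Slice 1: Δl = 3.1/cos3.9° = 3.107 m; N'_1 = 143·cos3.9° − 23·3.107 = 71.2; c'Δl = 48.78; W sinα = 9.7
Slice 2: Δl = 2.2/cos20.3° = 2.346 m; N'_2 = 214·cos20.3° − 39·2.346 = 109.2; c'Δl = 36.83; W sinα = 74.2
Slice 3: Δl = 1.6/cos33.2° = 1.912 m; N'_3 = 127·cos33.2° − 42·1.912 = 26.0; c'Δl = 30.02; W sinα = 69.5
Slice 4: Δl = 2.8/cos51.2° = 4.469 m; N'_4 = 122·cos51.2° − 5·4.469 = 54.1; c'Δl = 70.16; W sinα = 95.1
Σc'Δl = 185.8 kN/m; ΣN' = 260.5 kN/m; ΣW sinα = 248.6 kN/m
Resisting = 185.8 + 260.5·tan34.2° = 185.8 + 177.0 = 362.8 kN/m
FS = 362.8 / 248.6 = 1.459

FS = 1.46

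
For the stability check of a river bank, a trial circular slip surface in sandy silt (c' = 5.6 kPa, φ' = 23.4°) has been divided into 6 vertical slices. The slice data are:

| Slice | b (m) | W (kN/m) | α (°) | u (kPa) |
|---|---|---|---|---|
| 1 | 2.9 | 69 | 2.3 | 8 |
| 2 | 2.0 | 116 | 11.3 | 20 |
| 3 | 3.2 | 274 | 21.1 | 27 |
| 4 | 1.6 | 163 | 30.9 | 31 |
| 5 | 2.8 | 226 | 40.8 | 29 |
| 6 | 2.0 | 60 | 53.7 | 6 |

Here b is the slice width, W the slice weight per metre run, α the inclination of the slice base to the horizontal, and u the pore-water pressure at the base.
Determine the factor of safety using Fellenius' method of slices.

Ordinary method of slices: FS = Σ[c'·Δl_i + (W_i cosα_i − u_i·Δl_i)·tanφ'] / Σ W_i sinα_i, with Δl_i = b_i / cosα_i.
Slice 1: Δl = 2.9/cos2.3° = 2.902 m; N'_1 = 69·cos2.3° − 8·2.902 = 45.7; c'Δl = 16.25; W sinα = 2.8
Slice 2: Δl = 2.0/cos11.3° = 2.040 m; N'_2 = 116·cos11.3° − 20·2.040 = 73.0; c'Δl = 11.42; W sinα = 22.7
Slice 3: Δl = 3.2/cos21.1° = 3.430 m; N'_3 = 274·cos21.1° − 27·3.430 = 163.0; c'Δl = 19.21; W sinα = 98.6
Slice 4: Δl = 1.6/cos30.9° = 1.865 m; N'_4 = 163·cos30.9° − 31·1.865 = 82.1; c'Δl = 10.44; W sinα = 83.7
Slice 5: Δl = 2.8/cos40.8° = 3.699 m; N'_5 = 226·cos40.8° − 29·3.699 = 63.8; c'Δl = 20.71; W sinα = 147.7
Slice 6: Δl = 2.0/cos53.7° = 3.378 m; N'_6 = 60·cos53.7° − 6·3.378 = 15.3; c'Δl = 18.92; W sinα = 48.4
Σc'Δl = 97.0 kN/m; ΣN' = 442.8 kN/m; ΣW sinα = 403.9 kN/m
Resisting = 97.0 + 442.8·tan23.4° = 97.0 + 191.6 = 288.6 kN/m
FS = 288.6 / 403.9 = 0.715

FS = 0.71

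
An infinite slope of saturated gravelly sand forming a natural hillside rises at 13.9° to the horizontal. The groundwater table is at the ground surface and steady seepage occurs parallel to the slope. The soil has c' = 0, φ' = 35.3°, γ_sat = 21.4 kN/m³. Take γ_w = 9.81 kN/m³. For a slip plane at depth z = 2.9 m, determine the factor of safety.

FS = 1.55

With seepage parallel to the slope and the water table at the surface, the effective normal stress on the slip plane uses the buoyant unit weight γ' = γ_sat − γ_w while the driving shear stress uses γ_sat:
FS = [c' + γ' z cos²β tanφ'] / [γ_sat z sinβ cosβ]
(For c' = 0 this reduces to FS = (γ'/γ_sat)·tanφ'/tanβ.)
γ' = 21.4 − 9.81 = 11.59 kN/m³
Numerator = 0.0 + 11.59·2.9·cos²13.9°·tan35.3° = 0.0 + 11.59·2.9·0.9423·0.7080 = 22.425 kPa
Denominator = 21.4·2.9·sin13.9°·cos13.9° = 21.4·2.9·0.2402·0.9707 = 14.472 kPa
FS = 22.425 / 14.472 = 1.550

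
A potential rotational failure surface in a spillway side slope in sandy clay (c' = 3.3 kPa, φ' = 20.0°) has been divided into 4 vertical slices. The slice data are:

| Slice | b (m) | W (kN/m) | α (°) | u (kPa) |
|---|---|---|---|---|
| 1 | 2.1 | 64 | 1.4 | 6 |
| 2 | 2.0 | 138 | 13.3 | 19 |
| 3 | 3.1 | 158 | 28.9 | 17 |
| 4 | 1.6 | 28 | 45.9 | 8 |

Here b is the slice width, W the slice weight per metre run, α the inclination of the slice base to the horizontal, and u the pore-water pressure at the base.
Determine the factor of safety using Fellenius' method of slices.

Ordinary method of slices: FS = Σ[c'·Δl_i + (W_i cosα_i − u_i·Δl_i)·tanφ'] / Σ W_i sinα_i, with Δl_i = b_i / cosα_i.
Slice 1: Δl = 2.1/cos1.4° = 2.101 m; N'_1 = 64·cos1.4° − 6·2.101 = 51.4; c'Δl = 6.93; W sinα = 1.6
Slice 2: Δl = 2.0/cos13.3° = 2.055 m; N'_2 = 138·cos13.3° − 19·2.055 = 95.3; c'Δl = 6.78; W sinα = 31.7
Slice 3: Δl = 3.1/cos28.9° = 3.541 m; N'_3 = 158·cos28.9° − 17·3.541 = 78.1; c'Δl = 11.69; W sinα = 76.4
Slice 4: Δl = 1.6/cos45.9° = 2.299 m; N'_4 = 28·cos45.9° − 8·2.299 = 1.1; c'Δl = 7.59; W sinα = 20.1
Σc'Δl = 33.0 kN/m; ΣN' = 225.8 kN/m; ΣW sinα = 129.8 kN/m
Resisting = 33.0 + 225.8·tan20.0° = 33.0 + 82.2 = 115.2 kN/m
FS = 115.2 / 129.8 = 0.888

FS = 0.89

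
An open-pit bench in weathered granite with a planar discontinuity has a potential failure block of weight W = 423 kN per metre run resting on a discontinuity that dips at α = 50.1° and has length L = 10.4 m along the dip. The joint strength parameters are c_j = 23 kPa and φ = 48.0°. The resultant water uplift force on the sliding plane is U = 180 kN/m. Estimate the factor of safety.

Resolving the block weight along and normal to the plane and applying the Mohr–Coulomb strength on the joint:
N' = W cosα − U = 423·cos50.1° − 180 = 91.3 kN/m
Driving force T = W sinα = 423·sin50.1° = 324.5 kN/m
Resisting force R = c_j·L + N'·tanφ = 23·10.4 + 91.3·tan48.0° = 239.2 + 101.4 = 340.6 kN/m
FS = R / T = 340.6 / 324.5 = 1.050

FS = 1.05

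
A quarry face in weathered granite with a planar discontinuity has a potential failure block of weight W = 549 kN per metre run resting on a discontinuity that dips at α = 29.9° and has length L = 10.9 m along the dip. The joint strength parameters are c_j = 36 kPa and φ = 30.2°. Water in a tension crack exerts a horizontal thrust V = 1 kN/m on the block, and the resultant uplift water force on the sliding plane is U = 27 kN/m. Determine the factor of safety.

Resolving the block weight along and normal to the plane and applying the Mohr–Coulomb strength on the joint:
N' = W cosα − U − V sinα = 549·cos29.9° − 27 − 1·sin29.9° = 448.4 kN/m
Driving force T = W sinα + V cosα = 549·sin29.9° + 1·cos29.9° = 274.5 kN/m
Resisting force R = c_j·L + N'·tanφ = 36·10.9 + 448.4·tan30.2° = 392.4 + 261.0 = 653.4 kN/m
FS = R / T = 653.4 / 274.5 = 2.380

FS = 2.38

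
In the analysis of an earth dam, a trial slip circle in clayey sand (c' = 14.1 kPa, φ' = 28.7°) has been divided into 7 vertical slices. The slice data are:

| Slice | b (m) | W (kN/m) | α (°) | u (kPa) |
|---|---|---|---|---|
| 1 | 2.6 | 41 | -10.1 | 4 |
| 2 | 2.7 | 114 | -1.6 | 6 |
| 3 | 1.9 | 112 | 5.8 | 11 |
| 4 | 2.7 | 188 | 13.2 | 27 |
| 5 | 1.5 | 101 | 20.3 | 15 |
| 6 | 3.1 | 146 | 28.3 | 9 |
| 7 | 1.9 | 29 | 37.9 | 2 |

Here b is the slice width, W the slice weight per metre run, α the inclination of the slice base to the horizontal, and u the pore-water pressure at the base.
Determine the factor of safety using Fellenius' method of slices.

Ordinary method of slices: FS = Σ[c'·Δl_i + (W_i cosα_i − u_i·Δl_i)·tanφ'] / Σ W_i sinα_i, with Δl_i = b_i / cosα_i.
Slice 1: Δl = 2.6/cos(-10.1°) = 2.641 m; N'_1 = 41·cos(-10.1°) − 4·2.641 = 29.8; c'Δl = 37.24; W sinα = -7.2
Slice 2: Δl = 2.7/cos(-1.6°) = 2.701 m; N'_2 = 114·cos(-1.6°) − 6·2.701 = 97.7; c'Δl = 38.08; W sinα = -3.2
Slice 3: Δl = 1.9/cos5.8° = 1.910 m; N'_3 = 112·cos5.8° − 11·1.910 = 90.4; c'Δl = 26.93; W sinα = 11.3
Slice 4: Δl = 2.7/cos13.2° = 2.773 m; N'_4 = 188·cos13.2° − 27·2.773 = 108.2; c'Δl = 39.10; W sinα = 42.9
Slice 5: Δl = 1.5/cos20.3° = 1.599 m; N'_5 = 101·cos20.3° − 15·1.599 = 70.7; c'Δl = 22.55; W sinα = 35.0
Slice 6: Δl = 3.1/cos28.3° = 3.521 m; N'_6 = 146·cos28.3° − 9·3.521 = 96.9; c'Δl = 49.64; W sinα = 69.2
Slice 7: Δl = 1.9/cos37.9° = 2.408 m; N'_7 = 29·cos37.9° − 2·2.408 = 18.1; c'Δl = 33.95; W sinα = 17.8
Σc'Δl = 247.5 kN/m; ΣN' = 511.8 kN/m; ΣW sinα = 165.9 kN/m
Resisting = 247.5 + 511.8·tan28.7° = 247.5 + 280.2 = 527.7 kN/m
FS = 527.7 / 165.9 = 3.180

FS = 3.18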